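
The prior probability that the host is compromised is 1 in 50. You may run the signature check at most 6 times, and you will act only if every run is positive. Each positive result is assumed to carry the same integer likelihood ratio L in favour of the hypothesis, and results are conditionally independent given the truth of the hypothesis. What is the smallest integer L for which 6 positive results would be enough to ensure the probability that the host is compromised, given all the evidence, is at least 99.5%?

Prior odds = 0.02/0.98 = 1/49.
Target odds = 0.995/0.005 = 199.
Need L⁶ ≥ 199 ÷ (1/49) = 9751.
4⁶ = 4096 < 9751 ≤ 15625 = 5⁶, so L = 5.

5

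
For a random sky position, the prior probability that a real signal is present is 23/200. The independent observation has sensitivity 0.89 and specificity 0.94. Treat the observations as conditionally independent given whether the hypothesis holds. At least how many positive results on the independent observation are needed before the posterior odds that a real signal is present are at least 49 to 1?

3

Prior odds = 0.115/0.885 = 23/177.
False-positive rate = 1 − 0.94 = 0.06; likelihood ratio of a positive = 0.89/0.06 = 89/6.
Target odds = 49.
Need (23/177) × (89/6)ⁿ ≥ 49, i.e. (89/6)ⁿ ≥ 8673/23.
(89/6)² = 7921/36 falls short of 8673/23 but (89/6)³ = 704969/216 reaches it, so n = 3.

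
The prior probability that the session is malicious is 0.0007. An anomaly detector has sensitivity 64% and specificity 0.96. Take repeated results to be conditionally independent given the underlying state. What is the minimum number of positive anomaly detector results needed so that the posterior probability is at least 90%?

4

Prior odds = 0.0007/0.9993 = 7/9993.
False-positive rate = 1 − 0.96 = 0.04; likelihood ratio of a positive = 0.64/0.04 = 16.
Target posterior odds = 0.9/0.1 = 9.
Need (7/9993) × 16ⁿ ≥ 9, i.e. 16ⁿ ≥ 89937/7.
16³ = 4096 falls short of 89937/7 but 16⁴ = 65536 reaches it, so n = 4.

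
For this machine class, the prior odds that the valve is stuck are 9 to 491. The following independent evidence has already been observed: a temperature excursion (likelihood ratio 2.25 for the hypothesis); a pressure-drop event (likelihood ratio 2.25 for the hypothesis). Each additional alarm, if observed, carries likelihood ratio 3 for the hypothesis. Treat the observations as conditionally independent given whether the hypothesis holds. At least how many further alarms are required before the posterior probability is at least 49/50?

Prior odds = 9/491.
Combined Bayes factor of the evidence already in hand = 2.25 × 2.25 = 5.0625.
Odds after that evidence = (9/491) × 5.0625 = 729/7856.
Target odds = 0.98/0.02 = 49.
Need 3ⁿ ≥ 49 ÷ (729/7856) = 384944/729.
3⁵ = 243 falls short of 384944/729 but 3⁶ = 729 reaches it, so n = 6.

6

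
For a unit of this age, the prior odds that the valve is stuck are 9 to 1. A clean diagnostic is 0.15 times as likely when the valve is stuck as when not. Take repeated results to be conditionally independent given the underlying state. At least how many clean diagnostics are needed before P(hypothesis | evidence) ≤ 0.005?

4

Prior odds = 9.
Likelihood ratio per clean diagnostic = 0.15.
Target posterior odds = 0.005/0.995 = 1/199.
Require 0.15ⁿ ≤ 1/199 ÷ 9 = 1/1791.
0.15³ = 0.003375 is still above 1/1791 but 0.15⁴ = 81/160000 is at or below it, so n = 4.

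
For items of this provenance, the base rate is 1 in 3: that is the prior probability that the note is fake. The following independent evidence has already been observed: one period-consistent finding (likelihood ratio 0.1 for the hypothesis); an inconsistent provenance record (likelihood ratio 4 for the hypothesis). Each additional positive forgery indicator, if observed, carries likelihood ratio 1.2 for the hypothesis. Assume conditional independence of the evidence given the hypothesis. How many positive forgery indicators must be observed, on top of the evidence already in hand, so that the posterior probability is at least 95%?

Prior odds = (1/3)/(2/3) = 0.5.
Combined Bayes factor of the evidence already in hand = 0.1 × 4 = 0.4.
Odds after that evidence = 0.5 × 0.4 = 0.2.
Target odds = 0.95/0.05 = 19.
Need 1.2ⁿ ≥ 19 ÷ 0.2 = 95.
1.2²⁴ ≈79.4968 falls short of 95 but 1.2²⁵ ≈95.3962 reaches it, so n = 25.

25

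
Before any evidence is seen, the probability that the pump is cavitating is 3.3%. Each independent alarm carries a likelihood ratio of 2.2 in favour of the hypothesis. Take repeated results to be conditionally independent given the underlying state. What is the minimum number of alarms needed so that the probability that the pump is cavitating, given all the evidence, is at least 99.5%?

11

Prior odds = 0.033/0.967 = 33/967.
Likelihood ratio per alarm = 2.2.
Target odds: 0.995 ÷ 0.005 = 199.
Need (33/967) × 2.2ⁿ ≥ 199, i.e. 2.2ⁿ ≥ 192433/33.
2.2¹⁰ ≈2655.99 falls short of 192433/33 but 2.2¹¹ ≈5843.18 reaches it, so n = 11.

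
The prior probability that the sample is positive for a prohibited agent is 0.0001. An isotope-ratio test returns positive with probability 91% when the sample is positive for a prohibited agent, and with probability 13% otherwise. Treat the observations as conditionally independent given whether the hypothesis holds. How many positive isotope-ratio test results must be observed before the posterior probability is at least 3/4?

6

Prior odds = 0.0001/0.9999 = 1/9999.
Likelihood ratio of a positive result = 0.91/0.13 = 7.
Target odds: 0.75 ÷ 0.25 = 3.
Require 7ⁿ ≥ 3 ÷ (1/9999) = 29997.
7⁵ = 16807 falls short of 29997 but 7⁶ = 117649 reaches it, so n = 6.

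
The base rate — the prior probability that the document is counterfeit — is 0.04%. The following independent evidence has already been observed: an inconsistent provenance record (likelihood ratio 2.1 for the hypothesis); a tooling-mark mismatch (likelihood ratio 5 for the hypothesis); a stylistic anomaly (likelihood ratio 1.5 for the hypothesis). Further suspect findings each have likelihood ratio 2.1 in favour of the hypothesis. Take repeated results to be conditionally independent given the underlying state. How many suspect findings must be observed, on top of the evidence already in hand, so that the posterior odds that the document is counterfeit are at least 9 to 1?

Prior odds = 0.0004/0.9996 = 1/2499.
Combined Bayes factor of the evidence already in hand = 2.1 × 5 × 1.5 = 15.75.
Odds after that evidence = (1/2499) × 15.75 = 3/476.
Target odds = 9.
Need 2.1ⁿ ≥ 9 ÷ (3/476) = 1428.
2.1⁹ ≈794.28 falls short of 1428 but 2.1¹⁰ ≈1667.99 reaches it, so n = 10.

10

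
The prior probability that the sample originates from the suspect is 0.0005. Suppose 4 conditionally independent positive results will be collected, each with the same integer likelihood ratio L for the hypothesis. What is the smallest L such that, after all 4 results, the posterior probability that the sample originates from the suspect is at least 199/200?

26

Prior odds = 0.0005/0.9995 = 1/1999.
Target odds = 0.995/0.005 = 199.
Need L⁴ ≥ 199 ÷ (1/1999) = 397801.
25⁴ = 390625 < 397801 ≤ 456976 = 26⁴, so L = 26.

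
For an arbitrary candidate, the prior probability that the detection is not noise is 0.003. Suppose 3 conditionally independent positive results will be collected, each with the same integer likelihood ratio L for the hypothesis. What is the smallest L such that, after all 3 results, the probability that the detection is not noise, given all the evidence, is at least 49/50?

26

Prior odds = 0.003/0.997 = 3/997.
Target odds = 0.98/0.02 = 49.
Need L³ ≥ 49 ÷ (3/997) = 48853/3.
25³ = 15625 < 48853/3 ≤ 17576 = 26³, so L = 26.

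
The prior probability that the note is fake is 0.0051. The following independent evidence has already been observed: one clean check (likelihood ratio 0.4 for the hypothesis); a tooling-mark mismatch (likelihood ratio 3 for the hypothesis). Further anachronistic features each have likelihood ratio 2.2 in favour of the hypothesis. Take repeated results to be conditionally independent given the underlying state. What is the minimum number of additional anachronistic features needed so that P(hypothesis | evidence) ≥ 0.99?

13

Prior odds = 0.0051/0.9949 = 51/9949.
Combined Bayes factor of the evidence already in hand = 0.4 × 3 = 1.2.
Odds after that evidence = (51/9949) × 1.2 = 306/49745.
Target odds = 0.99/0.01 = 99.
Need 2.2ⁿ ≥ 99 ÷ (306/49745) = 547195/34.
2.2¹² ≈12855 falls short of 547195/34 but 2.2¹³ ≈28281 reaches it, so n = 13.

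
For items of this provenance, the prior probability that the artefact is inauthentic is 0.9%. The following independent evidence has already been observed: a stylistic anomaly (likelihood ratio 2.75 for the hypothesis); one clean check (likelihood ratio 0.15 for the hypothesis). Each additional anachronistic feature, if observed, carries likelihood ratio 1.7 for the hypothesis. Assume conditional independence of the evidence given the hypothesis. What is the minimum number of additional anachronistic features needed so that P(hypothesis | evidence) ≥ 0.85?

14

Prior odds = 0.009/0.991 = 9/991.
Combined Bayes factor of the evidence already in hand = 2.75 × 0.15 = 0.4125.
Odds after that evidence = (9/991) × 0.4125 = 297/79280.
Target odds = 0.85/0.15 = 17/3.
Need 1.7ⁿ ≥ 17/3 ÷ (297/79280) = 1347760/891.
1.7¹³ ≈990.458 falls short of 1347760/891 but 1.7¹⁴ ≈1683.78 reaches it, so n = 14.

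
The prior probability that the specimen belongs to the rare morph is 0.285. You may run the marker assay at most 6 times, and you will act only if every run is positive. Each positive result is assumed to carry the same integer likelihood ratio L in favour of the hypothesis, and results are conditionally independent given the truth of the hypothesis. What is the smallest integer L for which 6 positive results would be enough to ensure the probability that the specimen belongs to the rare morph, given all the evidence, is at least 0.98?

3

Prior odds = 0.285/0.715 = 57/143.
Target odds = 0.98/0.02 = 49.
Need L⁶ ≥ 49 ÷ (57/143) = 7007/57.
2⁶ = 64 < 7007/57 ≤ 729 = 3⁶, so L = 3.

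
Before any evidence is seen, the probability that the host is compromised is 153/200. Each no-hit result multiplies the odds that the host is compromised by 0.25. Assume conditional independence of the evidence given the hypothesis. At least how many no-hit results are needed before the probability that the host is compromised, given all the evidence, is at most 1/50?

Prior odds: 0.765 ÷ 0.235 = 153/47.
Likelihood ratio per no-hit result = 0.25.
Target posterior odds = 0.02/0.98 = 1/49.
Need (153/47) × 0.25ⁿ ≤ 1/49, i.e. 0.25ⁿ ≤ 47/7497.
0.25³ = 0.015625 is still above 47/7497 but 0.25⁴ = 0.00390625 is at or below it, so n = 4.

4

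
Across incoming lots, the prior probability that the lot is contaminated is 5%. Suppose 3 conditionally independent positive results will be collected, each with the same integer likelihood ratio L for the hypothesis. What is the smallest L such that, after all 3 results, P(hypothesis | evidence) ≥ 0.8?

5

Prior odds = 0.05/0.95 = 1/19.
Target odds = 0.8/0.2 = 4.
Need L³ ≥ 4 ÷ (1/19) = 76.
4³ = 64 < 76 ≤ 125 = 5³, so L = 5.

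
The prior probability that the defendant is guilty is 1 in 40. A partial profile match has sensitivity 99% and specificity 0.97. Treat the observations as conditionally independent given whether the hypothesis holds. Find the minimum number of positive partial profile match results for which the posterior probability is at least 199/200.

Prior odds: 0.025 ÷ 0.975 = 1/39.
False-positive rate = 1 − 0.97 = 0.03; likelihood ratio of a positive = 0.99/0.03 = 33.
Target posterior odds = 0.995/0.005 = 199.
Require 33ⁿ ≥ 199 ÷ (1/39) = 7761.
33² = 1089 falls short of 7761 but 33³ = 35937 reaches it, so n = 3.

3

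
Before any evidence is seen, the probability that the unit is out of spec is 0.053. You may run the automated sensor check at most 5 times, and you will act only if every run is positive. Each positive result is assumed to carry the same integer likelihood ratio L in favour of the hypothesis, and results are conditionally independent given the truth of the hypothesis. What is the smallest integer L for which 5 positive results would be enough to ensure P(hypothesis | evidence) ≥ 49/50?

4

Prior odds = 0.053/0.947 = 53/947.
Target odds = 0.98/0.02 = 49.
Need L⁵ ≥ 49 ÷ (53/947) = 46403/53.
3⁵ = 243 < 46403/53 ≤ 1024 = 4⁵, so L = 4.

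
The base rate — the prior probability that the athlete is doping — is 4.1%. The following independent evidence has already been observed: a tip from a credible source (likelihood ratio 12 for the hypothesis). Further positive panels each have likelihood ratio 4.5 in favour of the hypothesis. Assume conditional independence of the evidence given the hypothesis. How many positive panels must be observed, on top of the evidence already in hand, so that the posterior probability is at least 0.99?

4

Prior odds = 0.041/0.959 = 41/959.
Bayes factor of the evidence already in hand = 12.
Odds after that evidence = (41/959) × 12 = 492/959.
Target odds = 0.99/0.01 = 99.
Need 4.5ⁿ ≥ 99 ÷ (492/959) = 31647/164.
4.5³ = 91.125 falls short of 31647/164 but 4.5⁴ = 410.0625 reaches it, so n = 4.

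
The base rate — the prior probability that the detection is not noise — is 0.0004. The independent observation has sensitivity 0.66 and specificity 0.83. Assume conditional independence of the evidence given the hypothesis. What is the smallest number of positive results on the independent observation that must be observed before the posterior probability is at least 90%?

Prior odds: 0.0004 ÷ 0.9996 = 1/2499.
False-positive rate = 1 − 0.83 = 0.17; likelihood ratio of a positive = 0.66/0.17 = 66/17.
Target posterior odds = 0.9/0.1 = 9.
Need (1/2499) × (66/17)ⁿ ≥ 9, i.e. (66/17)ⁿ ≥ 22491.
(66/17)⁷ ≈13294.3 falls short of 22491 but (66/17)⁸ ≈51613.1 reaches it, so n = 8.

8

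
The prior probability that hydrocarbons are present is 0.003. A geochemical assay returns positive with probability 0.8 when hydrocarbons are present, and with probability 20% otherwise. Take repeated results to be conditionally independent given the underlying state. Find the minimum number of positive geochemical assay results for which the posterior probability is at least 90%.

6

Prior odds: 0.003 ÷ 0.997 = 3/997.
Likelihood ratio of a positive result = 0.8/0.2 = 4.
Target odds: 0.9 ÷ 0.1 = 9.
Need (3/997) × 4ⁿ ≥ 9, i.e. 4ⁿ ≥ 2991.
4⁵ = 1024 falls short of 2991 but 4⁶ = 4096 reaches it, so n = 6.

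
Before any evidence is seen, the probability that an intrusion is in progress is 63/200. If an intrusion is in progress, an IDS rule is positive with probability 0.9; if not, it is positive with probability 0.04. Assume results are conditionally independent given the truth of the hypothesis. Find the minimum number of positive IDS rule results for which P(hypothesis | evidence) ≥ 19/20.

2

Prior odds = 0.315/0.685 = 63/137.
Likelihood ratio of a positive = 0.9/0.04 = 22.5.
Target posterior odds = 0.95/0.05 = 19.
Need (63/137) × 22.5ⁿ ≥ 19, i.e. 22.5ⁿ ≥ 2603/63.
22.5¹ = 22.5 falls short of 2603/63 but 22.5² = 506.25 reaches it, so n = 2.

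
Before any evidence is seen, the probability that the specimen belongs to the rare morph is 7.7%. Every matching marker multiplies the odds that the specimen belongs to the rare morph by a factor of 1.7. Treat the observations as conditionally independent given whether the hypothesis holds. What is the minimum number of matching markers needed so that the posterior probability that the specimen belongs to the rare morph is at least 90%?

9

Prior odds: 0.077 ÷ 0.923 = 77/923.
Likelihood ratio per matching marker = 1.7.
Target odds: 0.9 ÷ 0.1 = 9.
Need (77/923) × 1.7ⁿ ≥ 9, i.e. 1.7ⁿ ≥ 8307/77.
1.7⁸ ≈69.7576 falls short of 8307/77 but 1.7⁹ ≈118.588 reaches it, so n = 9.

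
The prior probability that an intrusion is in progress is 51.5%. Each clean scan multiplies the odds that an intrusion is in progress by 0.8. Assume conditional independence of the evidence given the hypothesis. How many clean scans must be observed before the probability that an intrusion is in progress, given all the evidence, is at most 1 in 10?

11

Prior odds: 0.515 ÷ 0.485 = 103/97.
Likelihood ratio per clean scan = 0.8.
Target odds: 0.1 ÷ 0.9 = 1/9.
Require 0.8ⁿ ≤ 1/9 ÷ (103/97) = 97/927.
0.8¹⁰ = 1048576/9765625 is still above 97/927 but 0.8¹¹ = 4194304/48828125 is at or below it, so n = 11.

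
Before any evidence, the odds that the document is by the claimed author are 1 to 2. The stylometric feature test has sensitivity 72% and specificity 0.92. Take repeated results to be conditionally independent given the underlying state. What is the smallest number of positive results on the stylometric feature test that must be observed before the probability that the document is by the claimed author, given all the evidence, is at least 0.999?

4

Prior odds = 0.5.
False-positive rate = 1 − 0.92 = 0.08; likelihood ratio of a positive = 0.72/0.08 = 9.
Target posterior odds = 0.999/0.001 = 999.
Need 0.5 × 9ⁿ ≥ 999, i.e. 9ⁿ ≥ 1998.
9³ = 729 falls short of 1998 but 9⁴ = 6561 reaches it, so n = 4.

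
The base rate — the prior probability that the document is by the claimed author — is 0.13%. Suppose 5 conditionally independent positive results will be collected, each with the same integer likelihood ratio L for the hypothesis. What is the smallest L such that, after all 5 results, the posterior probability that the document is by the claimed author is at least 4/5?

Prior odds = 0.0013/0.9987 = 13/9987.
Target odds = 0.8/0.2 = 4.
Need L⁵ ≥ 4 ÷ (13/9987) = 39948/13.
4⁵ = 1024 < 39948/13 ≤ 3125 = 5⁵, so L = 5.

5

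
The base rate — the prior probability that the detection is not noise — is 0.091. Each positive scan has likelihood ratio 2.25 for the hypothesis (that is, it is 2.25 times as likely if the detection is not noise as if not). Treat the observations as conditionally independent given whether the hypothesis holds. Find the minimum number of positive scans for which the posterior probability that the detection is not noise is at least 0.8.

5

Prior odds = 0.091/0.909 = 91/909.
Likelihood ratio per positive scan = 2.25.
Target odds: 0.8 ÷ 0.2 = 4.
Need (91/909) × 2.25ⁿ ≥ 4, i.e. 2.25ⁿ ≥ 3636/91.
2.25⁴ = 25.62890625 falls short of 3636/91 but 2.25⁵ = 59049/1024 reaches it, so n = 5.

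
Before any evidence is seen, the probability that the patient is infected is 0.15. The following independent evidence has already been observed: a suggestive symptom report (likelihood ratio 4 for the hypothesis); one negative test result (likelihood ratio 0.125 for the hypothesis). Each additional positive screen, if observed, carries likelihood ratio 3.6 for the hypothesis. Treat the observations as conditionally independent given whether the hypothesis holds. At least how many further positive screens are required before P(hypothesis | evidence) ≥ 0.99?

6

Prior odds = 0.15/0.85 = 3/17.
Combined Bayes factor of the evidence already in hand = 4 × 0.125 = 0.5.
Odds after that evidence = (3/17) × 0.5 = 3/34.
Target odds = 0.99/0.01 = 99.
Need 3.6ⁿ ≥ 99 ÷ (3/34) = 1122.
3.6⁵ = 604.66176 falls short of 1122 but 3.6⁶ = 34012224/15625 reaches it, so n = 6.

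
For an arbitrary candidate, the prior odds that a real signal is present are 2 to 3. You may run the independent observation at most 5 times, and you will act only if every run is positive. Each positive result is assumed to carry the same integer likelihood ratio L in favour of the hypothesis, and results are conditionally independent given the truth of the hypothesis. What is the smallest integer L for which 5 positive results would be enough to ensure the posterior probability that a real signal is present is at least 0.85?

2

Prior odds = 2/3.
Target odds = 0.85/0.15 = 17/3.
Need L⁵ ≥ 17/3 ÷ (2/3) = 8.5.
1⁵ = 1 < 8.5 ≤ 32 = 2⁵, so L = 2.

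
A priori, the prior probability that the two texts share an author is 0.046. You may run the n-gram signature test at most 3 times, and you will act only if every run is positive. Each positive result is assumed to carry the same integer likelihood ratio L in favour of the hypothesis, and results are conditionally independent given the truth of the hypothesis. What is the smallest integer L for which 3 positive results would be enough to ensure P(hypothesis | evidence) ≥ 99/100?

Prior odds = 0.046/0.954 = 23/477.
Target odds = 0.99/0.01 = 99.
Need L³ ≥ 99 ÷ (23/477) = 47223/23.
12³ = 1728 < 47223/23 ≤ 2197 = 13³, so L = 13.

13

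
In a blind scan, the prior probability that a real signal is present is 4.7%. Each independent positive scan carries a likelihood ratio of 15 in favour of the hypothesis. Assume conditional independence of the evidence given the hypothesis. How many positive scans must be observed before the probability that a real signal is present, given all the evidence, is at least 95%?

3

Prior odds = 0.047/0.953 = 47/953.
Likelihood ratio per positive scan = 15.
Target posterior odds = 0.95/0.05 = 19.
Require 15ⁿ ≥ 19 ÷ (47/953) = 18107/47.
15² = 225 falls short of 18107/47 but 15³ = 3375 reaches it, so n = 3.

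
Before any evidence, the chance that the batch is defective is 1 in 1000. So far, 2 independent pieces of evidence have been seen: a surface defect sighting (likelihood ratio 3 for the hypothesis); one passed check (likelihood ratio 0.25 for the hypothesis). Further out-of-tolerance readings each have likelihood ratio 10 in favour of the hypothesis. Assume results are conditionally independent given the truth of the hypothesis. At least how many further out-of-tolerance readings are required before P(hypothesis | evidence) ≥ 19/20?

5

Prior odds = 0.001/0.999 = 1/999.
Combined Bayes factor of the evidence already in hand = 3 × 0.25 = 0.75.
Odds after that evidence = (1/999) × 0.75 = 1/1332.
Target odds = 0.95/0.05 = 19.
Need 10ⁿ ≥ 19 ÷ (1/1332) = 25308.
10⁴ = 10000 falls short of 25308 but 10⁵ = 100000 reaches it, so n = 5.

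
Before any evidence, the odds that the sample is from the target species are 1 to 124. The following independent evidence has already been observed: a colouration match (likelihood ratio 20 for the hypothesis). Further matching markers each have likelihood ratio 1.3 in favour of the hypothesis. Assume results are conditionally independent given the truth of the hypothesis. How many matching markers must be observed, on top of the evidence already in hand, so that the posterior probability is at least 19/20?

19

Prior odds = 1/124.
Bayes factor of the evidence already in hand = 20.
Odds after that evidence = (1/124) × 20 = 5/31.
Target odds = 0.95/0.05 = 19.
Need 1.3ⁿ ≥ 19 ÷ (5/31) = 117.8.
1.3¹⁸ ≈112.455 falls short of 117.8 but 1.3¹⁹ ≈146.192 reaches it, so n = 19.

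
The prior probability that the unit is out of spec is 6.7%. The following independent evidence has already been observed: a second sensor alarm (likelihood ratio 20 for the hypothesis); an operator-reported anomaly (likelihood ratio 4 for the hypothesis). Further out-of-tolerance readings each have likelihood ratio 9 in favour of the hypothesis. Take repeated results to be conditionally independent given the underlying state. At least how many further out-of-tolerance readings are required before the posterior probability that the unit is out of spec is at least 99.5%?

Prior odds = 0.067/0.933 = 67/933.
Combined Bayes factor of the evidence already in hand = 20 × 4 = 80.
Odds after that evidence = (67/933) × 80 = 5360/933.
Target odds = 0.995/0.005 = 199.
Need 9ⁿ ≥ 199 ÷ (5360/933) = 185667/5360.
9¹ = 9 falls short of 185667/5360 but 9² = 81 reaches it, so n = 2.

2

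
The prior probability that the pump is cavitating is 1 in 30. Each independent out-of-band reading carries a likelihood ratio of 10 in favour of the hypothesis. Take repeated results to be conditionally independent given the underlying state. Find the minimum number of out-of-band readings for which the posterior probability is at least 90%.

3

Prior odds: (1/30) ÷ (29/30) = 1/29.
Likelihood ratio per out-of-band reading = 10.
Target odds: 0.9 ÷ 0.1 = 9.
Require 10ⁿ ≥ 9 ÷ (1/29) = 261.
10² = 100 falls short of 261 but 10³ = 1000 reaches it, so n = 3.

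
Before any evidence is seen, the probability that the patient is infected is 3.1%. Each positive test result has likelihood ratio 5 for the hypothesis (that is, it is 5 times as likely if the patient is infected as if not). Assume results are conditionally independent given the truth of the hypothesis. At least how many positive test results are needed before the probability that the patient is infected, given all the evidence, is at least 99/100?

Prior odds: 0.031 ÷ 0.969 = 31/969.
Likelihood ratio per positive test result = 5.
Target odds: 0.99 ÷ 0.01 = 99.
Require 5ⁿ ≥ 99 ÷ (31/969) = 95931/31.
5⁴ = 625 falls short of 95931/31 but 5⁵ = 3125 reaches it, so n = 5.

5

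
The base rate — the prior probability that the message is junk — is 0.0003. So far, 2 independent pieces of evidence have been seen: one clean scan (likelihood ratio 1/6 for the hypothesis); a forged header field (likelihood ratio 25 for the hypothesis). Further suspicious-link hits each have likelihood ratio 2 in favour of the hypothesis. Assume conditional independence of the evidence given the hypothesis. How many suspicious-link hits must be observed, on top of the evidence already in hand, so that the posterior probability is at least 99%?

Prior odds = 0.0003/0.9997 = 3/9997.
Combined Bayes factor of the evidence already in hand = (1/6) × 25 = 25/6.
Odds after that evidence = (3/9997) × 25/6 = 25/19994.
Target odds = 0.99/0.01 = 99.
Need 2ⁿ ≥ 99 ÷ (25/19994) = 79176.24.
2¹⁶ = 65536 falls short of 79176.24 but 2¹⁷ = 131072 reaches it, so n = 17.

17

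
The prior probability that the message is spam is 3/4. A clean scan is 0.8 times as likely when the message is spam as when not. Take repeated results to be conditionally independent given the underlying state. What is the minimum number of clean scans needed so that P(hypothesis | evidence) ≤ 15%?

Prior odds: 0.75 ÷ 0.25 = 3.
Likelihood ratio per clean scan = 0.8.
Target odds: 0.15 ÷ 0.85 = 3/17.
Need 3 × 0.8ⁿ ≤ 3/17, i.e. 0.8ⁿ ≤ 1/17.
0.8¹² = 16777216/244140625 is still above 1/17 but 0.8¹³ ≈0.0549756 is at or below it, so n = 13.

13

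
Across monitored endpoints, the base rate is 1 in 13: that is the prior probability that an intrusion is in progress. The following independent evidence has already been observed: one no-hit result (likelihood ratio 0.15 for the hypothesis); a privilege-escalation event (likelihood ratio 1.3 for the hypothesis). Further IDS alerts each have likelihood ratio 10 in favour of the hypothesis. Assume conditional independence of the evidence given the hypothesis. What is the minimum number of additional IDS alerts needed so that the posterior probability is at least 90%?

Prior odds = (1/13)/(12/13) = 1/12.
Combined Bayes factor of the evidence already in hand = 0.15 × 1.3 = 0.195.
Odds after that evidence = (1/12) × 0.195 = 0.01625.
Target odds = 0.9/0.1 = 9.
Need 10ⁿ ≥ 9 ÷ 0.01625 = 7200/13.
10² = 100 falls short of 7200/13 but 10³ = 1000 reaches it, so n = 3.

3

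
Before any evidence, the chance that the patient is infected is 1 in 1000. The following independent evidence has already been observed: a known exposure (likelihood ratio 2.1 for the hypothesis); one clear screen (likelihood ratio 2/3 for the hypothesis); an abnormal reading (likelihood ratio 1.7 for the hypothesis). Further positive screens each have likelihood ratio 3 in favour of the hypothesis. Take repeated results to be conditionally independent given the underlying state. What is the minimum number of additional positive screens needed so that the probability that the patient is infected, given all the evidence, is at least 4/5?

Prior odds = 0.001/0.999 = 1/999.
Combined Bayes factor of the evidence already in hand = 2.1 × (2/3) × 1.7 = 2.38.
Odds after that evidence = (1/999) × 2.38 = 119/49950.
Target odds = 0.8/0.2 = 4.
Need 3ⁿ ≥ 4 ÷ (119/49950) = 199800/119.
3⁶ = 729 falls short of 199800/119 but 3⁷ = 2187 reaches it, so n = 7.

7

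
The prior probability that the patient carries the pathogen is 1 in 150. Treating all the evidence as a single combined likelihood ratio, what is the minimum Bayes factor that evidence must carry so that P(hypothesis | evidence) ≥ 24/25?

3576

Prior odds = (1/150)/(149/150) = 1/149.
Target odds = 0.96/0.04 = 24.
Required Bayes factor = 24 ÷ (1/149) = 3576.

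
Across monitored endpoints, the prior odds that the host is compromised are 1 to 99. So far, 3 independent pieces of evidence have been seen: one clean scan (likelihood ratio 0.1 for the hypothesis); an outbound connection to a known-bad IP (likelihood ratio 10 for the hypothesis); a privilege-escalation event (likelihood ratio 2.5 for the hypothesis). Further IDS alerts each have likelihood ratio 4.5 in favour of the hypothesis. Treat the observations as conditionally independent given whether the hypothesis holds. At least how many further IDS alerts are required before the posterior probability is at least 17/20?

4

Prior odds = 1/99.
Combined Bayes factor of the evidence already in hand = 0.1 × 10 × 2.5 = 2.5.
Odds after that evidence = (1/99) × 2.5 = 5/198.
Target odds = 0.85/0.15 = 17/3.
Need 4.5ⁿ ≥ 17/3 ÷ (5/198) = 224.4.
4.5³ = 91.125 falls short of 224.4 but 4.5⁴ = 410.0625 reaches it, so n = 4.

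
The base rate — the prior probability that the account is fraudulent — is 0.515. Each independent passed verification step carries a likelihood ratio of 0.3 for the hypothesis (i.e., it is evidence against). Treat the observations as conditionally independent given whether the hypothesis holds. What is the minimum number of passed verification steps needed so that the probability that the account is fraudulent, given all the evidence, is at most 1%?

4

Prior odds: 0.515 ÷ 0.485 = 103/97.
Likelihood ratio per passed verification step = 0.3.
Target odds: 0.01 ÷ 0.99 = 1/99.
Need (103/97) × 0.3ⁿ ≤ 1/99, i.e. 0.3ⁿ ≤ 97/10197.
0.3³ = 0.027 is still above 97/10197 but 0.3⁴ = 0.0081 is at or below it, so n = 4.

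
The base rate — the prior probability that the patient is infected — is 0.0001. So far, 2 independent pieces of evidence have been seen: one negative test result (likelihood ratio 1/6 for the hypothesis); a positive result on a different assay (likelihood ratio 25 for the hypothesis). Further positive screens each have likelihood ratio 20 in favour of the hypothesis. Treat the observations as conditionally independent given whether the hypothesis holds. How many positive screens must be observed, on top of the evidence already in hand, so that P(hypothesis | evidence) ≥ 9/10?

Prior odds = 0.0001/0.9999 = 1/9999.
Combined Bayes factor of the evidence already in hand = (1/6) × 25 = 25/6.
Odds after that evidence = (1/9999) × 25/6 = 25/59994.
Target odds = 0.9/0.1 = 9.
Need 20ⁿ ≥ 9 ÷ (25/59994) = 21597.84.
20³ = 8000 falls short of 21597.84 but 20⁴ = 160000 reaches it, so n = 4.

4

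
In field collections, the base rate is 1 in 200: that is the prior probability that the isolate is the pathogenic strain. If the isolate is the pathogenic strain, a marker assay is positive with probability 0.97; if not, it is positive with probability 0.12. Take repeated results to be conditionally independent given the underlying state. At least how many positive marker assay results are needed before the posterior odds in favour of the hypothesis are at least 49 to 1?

Prior odds: 0.005 ÷ 0.995 = 1/199.
Likelihood ratio of a positive = 0.97/0.12 = 97/12.
Target odds = 49.
Require (97/12)ⁿ ≥ 49 ÷ (1/199) = 9751.
(97/12)⁴ = 88529281/20736 falls short of 9751 but (97/12)⁵ ≈34510.6 reaches it, so n = 5.

5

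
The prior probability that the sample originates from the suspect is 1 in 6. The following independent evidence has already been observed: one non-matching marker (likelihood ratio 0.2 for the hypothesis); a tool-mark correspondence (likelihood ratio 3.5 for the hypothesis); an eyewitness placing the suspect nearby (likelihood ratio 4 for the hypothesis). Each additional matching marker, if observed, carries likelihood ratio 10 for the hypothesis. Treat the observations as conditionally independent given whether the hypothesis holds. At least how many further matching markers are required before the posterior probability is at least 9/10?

Prior odds = (1/6)/(5/6) = 0.2.
Combined Bayes factor of the evidence already in hand = 0.2 × 3.5 × 4 = 2.8.
Odds after that evidence = 0.2 × 2.8 = 0.56.
Target odds = 0.9/0.1 = 9.
Need 10ⁿ ≥ 9 ÷ 0.56 = 225/14.
10¹ = 10 falls short of 225/14 but 10² = 100 reaches it, so n = 2.

2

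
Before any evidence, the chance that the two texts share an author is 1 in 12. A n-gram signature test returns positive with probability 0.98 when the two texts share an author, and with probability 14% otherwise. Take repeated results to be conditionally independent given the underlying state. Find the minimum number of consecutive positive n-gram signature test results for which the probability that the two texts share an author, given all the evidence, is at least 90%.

3

Prior odds: (1/12) ÷ (11/12) = 1/11.
Likelihood ratio of a positive result = 0.98/0.14 = 7.
Target odds: 0.9 ÷ 0.1 = 9.
Need (1/11) × 7ⁿ ≥ 9, i.e. 7ⁿ ≥ 99.
7² = 49 falls short of 99 but 7³ = 343 reaches it, so n = 3.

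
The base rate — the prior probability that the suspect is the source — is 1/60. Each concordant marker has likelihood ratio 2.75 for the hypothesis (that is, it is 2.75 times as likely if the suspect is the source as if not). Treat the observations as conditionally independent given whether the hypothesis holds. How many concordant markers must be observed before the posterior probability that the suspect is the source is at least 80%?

6

Prior odds = (1/60)/(59/60) = 1/59.
Likelihood ratio per concordant marker = 2.75.
Target posterior odds = 0.8/0.2 = 4.
Need (1/59) × 2.75ⁿ ≥ 4, i.e. 2.75ⁿ ≥ 236.
2.75⁵ = 161051/1024 falls short of 236 but 2.75⁶ = 1771561/4096 reaches it, so n = 6.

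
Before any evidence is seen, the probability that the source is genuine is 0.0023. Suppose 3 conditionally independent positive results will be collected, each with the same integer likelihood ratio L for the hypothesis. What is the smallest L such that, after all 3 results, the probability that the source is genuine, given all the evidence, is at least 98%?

Prior odds = 0.0023/0.9977 = 23/9977.
Target odds = 0.98/0.02 = 49.
Need L³ ≥ 49 ÷ (23/9977) = 488873/23.
27³ = 19683 < 488873/23 ≤ 21952 = 28³, so L = 28.

28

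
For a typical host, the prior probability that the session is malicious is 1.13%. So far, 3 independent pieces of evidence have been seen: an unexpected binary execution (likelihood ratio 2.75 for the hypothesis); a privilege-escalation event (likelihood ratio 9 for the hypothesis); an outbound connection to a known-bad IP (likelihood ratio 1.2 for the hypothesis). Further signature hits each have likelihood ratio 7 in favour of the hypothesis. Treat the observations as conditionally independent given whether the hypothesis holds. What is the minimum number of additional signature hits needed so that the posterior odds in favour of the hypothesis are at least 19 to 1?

Prior odds = 0.0113/0.9887 = 113/9887.
Combined Bayes factor of the evidence already in hand = 2.75 × 9 × 1.2 = 29.7.
Odds after that evidence = (113/9887) × 29.7 = 33561/98870.
Target odds = 19.
Need 7ⁿ ≥ 19 ÷ (33561/98870) = 1878530/33561.
7² = 49 falls short of 1878530/33561 but 7³ = 343 reaches it, so n = 3.

3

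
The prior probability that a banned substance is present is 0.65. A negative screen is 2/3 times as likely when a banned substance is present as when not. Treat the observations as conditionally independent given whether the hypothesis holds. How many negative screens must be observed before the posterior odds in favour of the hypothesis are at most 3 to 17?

Prior odds = 0.65/0.35 = 13/7.
Likelihood ratio per negative screen = 2/3.
Target odds = 3/17.
Require (2/3)ⁿ ≤ 3/17 ÷ (13/7) = 21/221.
(2/3)⁵ = 32/243 is still above 21/221 but (2/3)⁶ = 64/729 is at or below it, so n = 6.

6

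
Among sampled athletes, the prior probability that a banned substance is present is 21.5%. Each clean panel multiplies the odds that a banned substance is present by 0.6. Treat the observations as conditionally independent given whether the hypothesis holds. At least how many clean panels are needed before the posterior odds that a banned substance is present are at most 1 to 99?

Prior odds = 0.215/0.785 = 43/157.
Likelihood ratio per clean panel = 0.6.
Target odds = 1/99.
Need (43/157) × 0.6ⁿ ≤ 1/99, i.e. 0.6ⁿ ≤ 157/4257.
0.6⁶ = 729/15625 is still above 157/4257 but 0.6⁷ = 2187/78125 is at or below it, so n = 7.

7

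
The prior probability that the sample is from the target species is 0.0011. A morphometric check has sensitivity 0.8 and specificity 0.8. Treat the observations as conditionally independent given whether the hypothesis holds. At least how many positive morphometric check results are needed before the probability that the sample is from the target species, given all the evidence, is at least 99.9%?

10

Prior odds: 0.0011 ÷ 0.9989 = 11/9989.
False-positive rate = 1 − 0.8 = 0.2; likelihood ratio of a positive = 0.8/0.2 = 4.
Target posterior odds = 0.999/0.001 = 999.
Require 4ⁿ ≥ 999 ÷ (11/9989) = 9979011/11.
4⁹ = 262144 falls short of 9979011/11 but 4¹⁰ = 1048576 reaches it, so n = 10.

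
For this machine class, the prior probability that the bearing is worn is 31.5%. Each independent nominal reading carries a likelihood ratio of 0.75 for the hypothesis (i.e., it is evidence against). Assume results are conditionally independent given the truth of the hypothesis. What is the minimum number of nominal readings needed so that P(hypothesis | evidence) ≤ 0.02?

11

Prior odds: 0.315 ÷ 0.685 = 63/137.
Likelihood ratio per nominal reading = 0.75.
Target odds: 0.02 ÷ 0.98 = 1/49.
Need (63/137) × 0.75ⁿ ≤ 1/49, i.e. 0.75ⁿ ≤ 137/3087.
0.75¹⁰ = 59049/1048576 is still above 137/3087 but 0.75¹¹ = 177147/4194304 is at or below it, so n = 11.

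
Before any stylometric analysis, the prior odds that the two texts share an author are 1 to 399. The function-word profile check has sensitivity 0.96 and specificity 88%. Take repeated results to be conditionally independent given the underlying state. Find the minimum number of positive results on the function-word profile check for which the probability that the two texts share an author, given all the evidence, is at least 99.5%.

6

Prior odds = 1/399.
False-positive rate = 1 − 0.88 = 0.12; likelihood ratio of a positive = 0.96/0.12 = 8.
Target odds: 0.995 ÷ 0.005 = 199.
Need (1/399) × 8ⁿ ≥ 199, i.e. 8ⁿ ≥ 79401.
8⁵ = 32768 falls short of 79401 but 8⁶ = 262144 reaches it, so n = 6.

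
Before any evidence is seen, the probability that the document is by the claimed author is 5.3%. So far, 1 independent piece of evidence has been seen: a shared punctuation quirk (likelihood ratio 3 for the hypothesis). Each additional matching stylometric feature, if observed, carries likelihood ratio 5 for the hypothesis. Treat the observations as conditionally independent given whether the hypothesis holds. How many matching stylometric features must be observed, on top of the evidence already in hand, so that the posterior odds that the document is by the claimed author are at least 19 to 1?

3

Prior odds = 0.053/0.947 = 53/947.
Bayes factor of the evidence already in hand = 3.
Odds after that evidence = (53/947) × 3 = 159/947.
Target odds = 19.
Need 5ⁿ ≥ 19 ÷ (159/947) = 17993/159.
5² = 25 falls short of 17993/159 but 5³ = 125 reaches it, so n = 3.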